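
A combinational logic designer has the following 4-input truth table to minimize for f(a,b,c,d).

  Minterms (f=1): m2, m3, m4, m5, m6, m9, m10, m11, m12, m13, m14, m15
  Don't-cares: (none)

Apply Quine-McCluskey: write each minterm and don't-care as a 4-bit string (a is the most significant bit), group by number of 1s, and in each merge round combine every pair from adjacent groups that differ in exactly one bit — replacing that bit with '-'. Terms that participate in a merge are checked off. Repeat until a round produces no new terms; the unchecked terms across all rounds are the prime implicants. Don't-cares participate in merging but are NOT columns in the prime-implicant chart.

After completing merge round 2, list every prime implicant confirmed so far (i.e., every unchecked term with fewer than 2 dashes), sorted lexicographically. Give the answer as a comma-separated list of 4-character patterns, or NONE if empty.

NONE

size-2^0 implicants → 0010(✓)  0011(✓)  0100(✓)  0101(✓)  0110(✓)  1001(✓)  1010(✓)  1011(✓)  1100(✓)  1101(✓)  1110(✓)  1111(✓)
size-2^1 implicants → -010(✓)  -011(✓)  -100(✓)  -101(✓)  -110(✓)  0-10(✓)  001-(✓)  01-0(✓)  010-(✓)  1-01(✓)  1-10(✓)  1-11(✓)  10-1(✓)  101-(✓)  11-0(✓)  11-1(✓)  110-(✓)  111-(✓)
size-2^2 implicants → --10  -01-  -1-0  -10-  1--1  1-1-  11--
Unchecked terms (primes): --10, -01-, -1-0, -10-, 1--1, 1-1-, 11--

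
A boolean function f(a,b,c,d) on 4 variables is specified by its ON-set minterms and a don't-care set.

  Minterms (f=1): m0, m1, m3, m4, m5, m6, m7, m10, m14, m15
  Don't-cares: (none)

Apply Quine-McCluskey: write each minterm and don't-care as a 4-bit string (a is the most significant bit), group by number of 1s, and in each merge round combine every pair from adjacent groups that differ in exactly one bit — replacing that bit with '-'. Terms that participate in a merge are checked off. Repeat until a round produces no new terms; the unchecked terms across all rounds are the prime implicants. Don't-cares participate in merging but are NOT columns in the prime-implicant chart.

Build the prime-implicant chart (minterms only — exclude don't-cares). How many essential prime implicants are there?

4

Round 0: 0000✓ 0001✓ 0011✓ 0100✓ 0101✓ 0110✓ 0111✓ 1010✓ 1110✓ 1111✓
Round 1: -110✓ -111✓ 0-00✓ 0-01✓ 0-11✓ 00-1✓ 000-✓ 01-0✓ 01-1✓ 010-✓ 011-✓ 1-10 111-✓
Round 2: -11- 0--1 0-0- 01--
PIs = {-11-, 0--1, 0-0-, 01--, 1-10}
Coverage chart:
  m0: 0-0- ←essential
  m1: 0--1,0-0-
  m3: 0--1 ←essential
  m4: 0-0-,01--
  m5: 0--1,0-0-,01--
  m6: -11-,01--
  m7: -11-,0--1,01--
  m10: 1-10 ←essential
  m14: -11-,1-10
  m15: -11- ←essential
Essential: -11-, 0--1, 0-0-, 1-10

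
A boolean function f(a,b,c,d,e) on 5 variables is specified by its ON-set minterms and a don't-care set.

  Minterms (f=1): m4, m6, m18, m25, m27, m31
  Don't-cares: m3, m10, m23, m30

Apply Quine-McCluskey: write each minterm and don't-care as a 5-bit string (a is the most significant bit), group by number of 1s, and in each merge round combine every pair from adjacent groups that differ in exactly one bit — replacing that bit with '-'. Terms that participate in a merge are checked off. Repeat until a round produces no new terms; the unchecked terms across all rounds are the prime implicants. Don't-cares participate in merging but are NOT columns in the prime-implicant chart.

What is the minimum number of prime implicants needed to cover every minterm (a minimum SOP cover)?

[col 0] 00011, 00100*, 00110*, 01010, 10010, 10111*, 11001*, 11011*, 11110*, 11111*
[col 1] 001-0, 1-111, 11-11, 110-1, 1111-
Prime implicants: 00011, 001-0, 01010, 1-111, 10010, 11-11, 110-1, 1111-
PI chart (minterm → PIs covering it):
  4 | 001-0  (sole → essential)
  6 | 001-0  (sole → essential)
  18 | 10010  (sole → essential)
  25 | 110-1  (sole → essential)
  27 | 11-11,110-1
  31 | 1-111,11-11,1111-
Essential prime implicants: 001-0, 10010, 110-1
Petrick residual → 1-111
Minimum SOP uses 4 PIs: a'b'ce' + acde + ab'c'de' + abc'e

4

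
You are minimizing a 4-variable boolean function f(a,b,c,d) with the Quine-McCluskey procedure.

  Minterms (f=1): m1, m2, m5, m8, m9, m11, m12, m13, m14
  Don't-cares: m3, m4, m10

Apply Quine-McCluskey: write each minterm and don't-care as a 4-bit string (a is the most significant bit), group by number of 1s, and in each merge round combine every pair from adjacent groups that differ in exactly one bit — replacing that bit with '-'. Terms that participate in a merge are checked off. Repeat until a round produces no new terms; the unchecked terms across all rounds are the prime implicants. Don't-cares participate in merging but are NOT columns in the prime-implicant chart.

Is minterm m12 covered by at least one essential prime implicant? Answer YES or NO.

YES

Round 0: 0001✓ 0010✓ 0011✓ 0100✓ 0101✓ 1000✓ 1001✓ 1010✓ 1011✓ 1100✓ 1101✓ 1110✓
Round 1: -001✓ -010✓ -011✓ -100✓ -101✓ 0-01✓ 00-1✓ 001-✓ 010-✓ 1-00✓ 1-01✓ 1-10✓ 10-0✓ 10-1✓ 100-✓ 101-✓ 11-0✓ 110-✓
Round 2: --01 -0-1 -01- -10- 1--0 1-0- 10--
PIs = {--01, -0-1, -01-, -10-, 1--0, 1-0-, 10--}
Coverage chart:
  m1: --01,-0-1
  m2: -01- ←essential
  m5: --01,-10-
  m8: 1--0,1-0-,10--
  m9: --01,-0-1,1-0-,10--
  m11: -0-1,-01-,10--
  m12: -10-,1--0,1-0-
  m13: --01,-10-,1-0-
  m14: 1--0 ←essential
Essential: -01-, 1--0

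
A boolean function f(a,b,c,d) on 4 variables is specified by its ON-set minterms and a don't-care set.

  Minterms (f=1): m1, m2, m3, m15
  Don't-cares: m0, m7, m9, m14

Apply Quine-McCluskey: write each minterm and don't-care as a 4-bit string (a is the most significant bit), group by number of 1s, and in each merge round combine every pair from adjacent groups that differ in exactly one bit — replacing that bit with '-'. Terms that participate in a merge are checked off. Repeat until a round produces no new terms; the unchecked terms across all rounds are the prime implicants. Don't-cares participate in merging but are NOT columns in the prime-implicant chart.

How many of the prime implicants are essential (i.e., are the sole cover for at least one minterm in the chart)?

1

size-2^0 implicants → 0000(✓)  0001(✓)  0010(✓)  0011(✓)  0111(✓)  1001(✓)  1110(✓)  1111(✓)
size-2^1 implicants → -001  -111  0-11  00-0(✓)  00-1(✓)  000-(✓)  001-(✓)  111-
size-2^2 implicants → 00--
Unchecked terms (primes): -001, -111, 0-11, 00--, 111-
Minterm coverage:
  m1 ⊆ -001,00--
  m2 ⊆ 00-- [E]
  m3 ⊆ 0-11,00--
  m15 ⊆ -111,111-
E = {00--}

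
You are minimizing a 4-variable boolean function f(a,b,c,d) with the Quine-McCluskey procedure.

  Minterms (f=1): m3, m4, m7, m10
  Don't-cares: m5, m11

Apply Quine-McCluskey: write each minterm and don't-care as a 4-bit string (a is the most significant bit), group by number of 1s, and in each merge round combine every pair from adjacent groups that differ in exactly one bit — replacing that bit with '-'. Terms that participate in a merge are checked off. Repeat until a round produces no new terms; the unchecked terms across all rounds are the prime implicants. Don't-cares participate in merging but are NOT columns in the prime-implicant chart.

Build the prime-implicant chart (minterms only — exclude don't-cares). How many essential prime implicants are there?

2

[col 0] 0011*, 0100*, 0101*, 0111*, 1010*, 1011*
[col 1] -011, 0-11, 01-1, 010-, 101-
Prime implicants: -011, 0-11, 01-1, 010-, 101-
PI chart (minterm → PIs covering it):
  3 | -011,0-11
  4 | 010-  (sole → essential)
  7 | 0-11,01-1
  10 | 101-  (sole → essential)
Essential prime implicants: 010-, 101-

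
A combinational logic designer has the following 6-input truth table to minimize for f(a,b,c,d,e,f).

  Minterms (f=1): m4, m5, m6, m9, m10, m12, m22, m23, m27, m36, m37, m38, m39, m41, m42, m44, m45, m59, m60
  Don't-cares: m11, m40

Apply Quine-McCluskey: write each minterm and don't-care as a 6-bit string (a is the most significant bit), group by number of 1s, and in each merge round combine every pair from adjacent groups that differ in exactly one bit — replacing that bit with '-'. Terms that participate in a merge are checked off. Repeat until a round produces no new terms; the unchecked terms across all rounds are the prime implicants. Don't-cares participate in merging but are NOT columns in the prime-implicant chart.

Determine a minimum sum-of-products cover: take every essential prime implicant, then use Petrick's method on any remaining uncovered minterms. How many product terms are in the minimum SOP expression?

10

[col 0] 000100*, 000101*, 000110*, 001001*, 001010*, 001011*, 001100*, 010110*, 010111*, 011011*, 100100*, 100101*, 100110*, 100111*, 101000*, 101001*, 101010*, 101100*, 101101*, 111011*, 111100*
[col 1] -00100*, -00101*, -00110*, -01001, -01010, -01100*, -11011, 0-0110, 0-1011, 00-100*, 0001-0*, 00010-*, 0010-1, 00101-, 01011-, 1-1100, 10-100*, 10-101*, 1001-0*, 1001-1*, 10010-*, 10011-*, 101-00*, 101-01*, 1010-0, 10100-*, 10110-*
[col 2] -0-100, -001-0, -0010-, 10-10-, 1001--, 101-0-
Prime implicants: -0-100, -001-0, -0010-, -01001, -01010, -11011, 0-0110, 0-1011, 0010-1, 00101-, 01011-, 1-1100, 10-10-, 1001--, 101-0-, 1010-0
PI chart (minterm → PIs covering it):
  4 | -0-100,-001-0,-0010-
  5 | -0010-  (sole → essential)
  6 | -001-0,0-0110
  9 | -01001,0010-1
  10 | -01010,00101-
  12 | -0-100  (sole → essential)
  22 | 0-0110,01011-
  23 | 01011-  (sole → essential)
  27 | -11011,0-1011
  36 | -0-100,-001-0,-0010-,10-10-,1001--
  37 | -0010-,10-10-,1001--
  38 | -001-0,1001--
  39 | 1001--  (sole → essential)
  41 | -01001,101-0-
  42 | -01010,1010-0
  44 | -0-100,1-1100,10-10-,101-0-
  45 | 10-10-,101-0-
  59 | -11011  (sole → essential)
  60 | 1-1100  (sole → essential)
Essential prime implicants: -0-100, -0010-, -11011, 01011-, 1-1100, 1001--
Petrick residual → -001-0, -01001, -01010, 10-10-
Minimum SOP uses 10 PIs: b'de'f' + b'c'df' + b'c'de' + b'cd'e'f + b'cd'ef' + bcd'ef + a'bc'de + acde'f' + ab'de' + ab'c'd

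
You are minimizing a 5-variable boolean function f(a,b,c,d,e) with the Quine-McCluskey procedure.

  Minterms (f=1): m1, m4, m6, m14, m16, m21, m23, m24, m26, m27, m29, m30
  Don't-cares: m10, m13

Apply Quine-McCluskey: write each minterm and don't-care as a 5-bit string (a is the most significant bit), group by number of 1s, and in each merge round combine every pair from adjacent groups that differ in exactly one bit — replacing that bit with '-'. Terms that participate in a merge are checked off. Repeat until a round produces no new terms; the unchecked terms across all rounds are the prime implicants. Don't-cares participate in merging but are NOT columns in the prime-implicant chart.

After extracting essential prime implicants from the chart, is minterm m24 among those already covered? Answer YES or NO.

YES

[col 0] 00001, 00100*, 00110*, 01010*, 01101*, 01110*, 10000*, 10101*, 10111*, 11000*, 11010*, 11011*, 11101*, 11110*
[col 1] -1010*, -1101, -1110*, 0-110, 001-0, 01-10*, 1-000, 1-101, 101-1, 11-10*, 110-0, 1101-
[col 2] -1-10
Prime implicants: -1-10, -1101, 0-110, 00001, 001-0, 1-000, 1-101, 101-1, 110-0, 1101-
PI chart (minterm → PIs covering it):
  1 | 00001  (sole → essential)
  4 | 001-0  (sole → essential)
  6 | 0-110,001-0
  14 | -1-10,0-110
  16 | 1-000  (sole → essential)
  21 | 1-101,101-1
  23 | 101-1  (sole → essential)
  24 | 1-000,110-0
  26 | -1-10,110-0,1101-
  27 | 1101-  (sole → essential)
  29 | -1101,1-101
  30 | -1-10  (sole → essential)
Essential prime implicants: -1-10, 00001, 001-0, 1-000, 101-1, 1101-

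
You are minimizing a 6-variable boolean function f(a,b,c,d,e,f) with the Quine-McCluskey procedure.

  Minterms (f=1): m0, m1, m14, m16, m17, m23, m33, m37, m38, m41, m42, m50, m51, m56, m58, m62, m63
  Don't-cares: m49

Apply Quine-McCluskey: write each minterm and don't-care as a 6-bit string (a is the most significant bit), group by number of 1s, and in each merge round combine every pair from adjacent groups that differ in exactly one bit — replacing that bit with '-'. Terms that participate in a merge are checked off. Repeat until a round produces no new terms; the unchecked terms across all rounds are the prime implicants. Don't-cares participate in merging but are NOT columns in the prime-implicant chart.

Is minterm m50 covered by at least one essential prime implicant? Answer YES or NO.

[col 0] 000000*, 000001*, 001110, 010000*, 010001*, 010111, 100001*, 100101*, 100110, 101001*, 101010*, 110001*, 110010*, 110011*, 111000*, 111010*, 111110*, 111111*
[col 1] -00001*, -10001*, 0-0000*, 0-0001*, 00000-*, 01000-*, 1-0001*, 1-1010, 10-001, 100-01, 11-010, 1100-1, 11001-, 111-10, 1110-0, 11111-
[col 2] --0001, 0-000-
Prime implicants: --0001, 0-000-, 001110, 010111, 1-1010, 10-001, 100-01, 100110, 11-010, 1100-1, 11001-, 111-10, 1110-0, 11111-
PI chart (minterm → PIs covering it):
  0 | 0-000-  (sole → essential)
  1 | --0001,0-000-
  14 | 001110  (sole → essential)
  16 | 0-000-  (sole → essential)
  17 | --0001,0-000-
  23 | 010111  (sole → essential)
  33 | --0001,10-001,100-01
  37 | 100-01  (sole → essential)
  38 | 100110  (sole → essential)
  41 | 10-001  (sole → essential)
  42 | 1-1010  (sole → essential)
  50 | 11-010,11001-
  51 | 1100-1,11001-
  56 | 1110-0  (sole → essential)
  58 | 1-1010,11-010,111-10,1110-0
  62 | 111-10,11111-
  63 | 11111-  (sole → essential)
Essential prime implicants: 0-000-, 001110, 010111, 1-1010, 10-001, 100-01, 100110, 1110-0, 11111-

NO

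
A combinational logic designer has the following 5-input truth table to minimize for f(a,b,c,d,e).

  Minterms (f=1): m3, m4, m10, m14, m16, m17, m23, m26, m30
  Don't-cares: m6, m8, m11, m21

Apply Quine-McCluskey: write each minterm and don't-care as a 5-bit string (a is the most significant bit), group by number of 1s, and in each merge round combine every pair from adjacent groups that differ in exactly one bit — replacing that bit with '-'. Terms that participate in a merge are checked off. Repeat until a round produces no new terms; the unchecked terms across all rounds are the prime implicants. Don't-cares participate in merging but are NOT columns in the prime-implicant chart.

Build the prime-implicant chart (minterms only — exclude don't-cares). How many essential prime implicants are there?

Round 0: 00011✓ 00100✓ 00110✓ 01000✓ 01010✓ 01011✓ 01110✓ 10000✓ 10001✓ 10101✓ 10111✓ 11010✓ 11110✓
Round 1: -1010✓ -1110✓ 0-011 0-110 001-0 01-10✓ 010-0 0101- 10-01 1000- 101-1 11-10✓
Round 2: -1-10
PIs = {-1-10, 0-011, 0-110, 001-0, 010-0, 0101-, 10-01, 1000-, 101-1}
Coverage chart:
  m3: 0-011 ←essential
  m4: 001-0 ←essential
  m10: -1-10,010-0,0101-
  m14: -1-10,0-110
  m16: 1000- ←essential
  m17: 10-01,1000-
  m23: 101-1 ←essential
  m26: -1-10 ←essential
  m30: -1-10 ←essential
Essential: -1-10, 0-011, 001-0, 1000-, 101-1

5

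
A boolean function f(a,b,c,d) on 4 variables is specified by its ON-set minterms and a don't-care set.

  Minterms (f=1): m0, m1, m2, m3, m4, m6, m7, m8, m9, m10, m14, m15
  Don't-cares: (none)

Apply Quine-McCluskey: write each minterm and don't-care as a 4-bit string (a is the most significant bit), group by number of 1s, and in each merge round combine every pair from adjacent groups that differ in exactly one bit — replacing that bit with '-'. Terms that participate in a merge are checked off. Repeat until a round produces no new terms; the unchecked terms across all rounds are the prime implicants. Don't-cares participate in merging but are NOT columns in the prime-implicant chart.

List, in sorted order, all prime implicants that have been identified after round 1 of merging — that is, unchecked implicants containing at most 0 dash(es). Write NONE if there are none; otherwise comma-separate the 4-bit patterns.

NONE

[col 0] 0000*, 0001*, 0010*, 0011*, 0100*, 0110*, 0111*, 1000*, 1001*, 1010*, 1110*, 1111*
[col 1] -000*, -001*, -010*, -110*, -111*, 0-00*, 0-10*, 0-11*, 00-0*, 00-1*, 000-*, 001-*, 01-0*, 011-*, 1-10*, 10-0*, 100-*, 111-*
[col 2] --10, -0-0, -00-, -11-, 0--0, 0-1-, 00--
Prime implicants: --10, -0-0, -00-, -11-, 0--0, 0-1-, 00--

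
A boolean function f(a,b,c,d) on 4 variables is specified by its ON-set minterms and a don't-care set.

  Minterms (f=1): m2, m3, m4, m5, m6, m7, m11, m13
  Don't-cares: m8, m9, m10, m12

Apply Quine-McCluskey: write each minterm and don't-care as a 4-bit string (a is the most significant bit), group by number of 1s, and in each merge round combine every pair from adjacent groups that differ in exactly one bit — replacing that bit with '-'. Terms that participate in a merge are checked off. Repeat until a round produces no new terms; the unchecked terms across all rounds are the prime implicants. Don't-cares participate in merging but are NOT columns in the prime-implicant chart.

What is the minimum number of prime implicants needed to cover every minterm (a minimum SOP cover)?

Round 0: 0010✓ 0011✓ 0100✓ 0101✓ 0110✓ 0111✓ 1000✓ 1001✓ 1010✓ 1011✓ 1100✓ 1101✓
Round 1: -010✓ -011✓ -100✓ -101✓ 0-10✓ 0-11✓ 001-✓ 01-0✓ 01-1✓ 010-✓ 011-✓ 1-00✓ 1-01✓ 10-0✓ 10-1✓ 100-✓ 101-✓ 110-✓
Round 2: -01- -10- 0-1- 01-- 1-0- 10--
PIs = {-01-, -10-, 0-1-, 01--, 1-0-, 10--}
Coverage chart:
  m2: -01-,0-1-
  m3: -01-,0-1-
  m4: -10-,01--
  m5: -10-,01--
  m6: 0-1-,01--
  m7: 0-1-,01--
  m11: -01-,10--
  m13: -10-,1-0-
(no essential prime implicants)
Petrick residual → -01-, -10-, 0-1-
Min cover (3 terms): b'c + bc' + a'c

3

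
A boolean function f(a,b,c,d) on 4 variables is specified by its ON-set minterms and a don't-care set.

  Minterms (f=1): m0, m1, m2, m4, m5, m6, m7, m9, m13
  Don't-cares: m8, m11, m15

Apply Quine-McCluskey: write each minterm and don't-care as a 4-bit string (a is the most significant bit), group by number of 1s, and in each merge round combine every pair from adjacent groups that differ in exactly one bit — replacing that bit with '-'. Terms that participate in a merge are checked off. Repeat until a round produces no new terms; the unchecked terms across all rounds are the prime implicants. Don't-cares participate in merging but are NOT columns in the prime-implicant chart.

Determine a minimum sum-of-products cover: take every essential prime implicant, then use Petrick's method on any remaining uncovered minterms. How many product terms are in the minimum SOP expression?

Round 0: 0000✓ 0001✓ 0010✓ 0100✓ 0101✓ 0110✓ 0111✓ 1000✓ 1001✓ 1011✓ 1101✓ 1111✓
Round 1: -000✓ -001✓ -101✓ -111✓ 0-00✓ 0-01✓ 0-10✓ 00-0✓ 000-✓ 01-0✓ 01-1✓ 010-✓ 011-✓ 1-01✓ 1-11✓ 10-1✓ 100-✓ 11-1✓
Round 2: --01 -00- -1-1 0--0 0-0- 01-- 1--1
PIs = {--01, -00-, -1-1, 0--0, 0-0-, 01--, 1--1}
Coverage chart:
  m0: -00-,0--0,0-0-
  m1: --01,-00-,0-0-
  m2: 0--0 ←essential
  m4: 0--0,0-0-,01--
  m5: --01,-1-1,0-0-,01--
  m6: 0--0,01--
  m7: -1-1,01--
  m9: --01,-00-,1--1
  m13: --01,-1-1,1--1
Essential: 0--0
Petrick residual → --01, -1-1
Min cover (3 terms): c'd + bd + a'd'

3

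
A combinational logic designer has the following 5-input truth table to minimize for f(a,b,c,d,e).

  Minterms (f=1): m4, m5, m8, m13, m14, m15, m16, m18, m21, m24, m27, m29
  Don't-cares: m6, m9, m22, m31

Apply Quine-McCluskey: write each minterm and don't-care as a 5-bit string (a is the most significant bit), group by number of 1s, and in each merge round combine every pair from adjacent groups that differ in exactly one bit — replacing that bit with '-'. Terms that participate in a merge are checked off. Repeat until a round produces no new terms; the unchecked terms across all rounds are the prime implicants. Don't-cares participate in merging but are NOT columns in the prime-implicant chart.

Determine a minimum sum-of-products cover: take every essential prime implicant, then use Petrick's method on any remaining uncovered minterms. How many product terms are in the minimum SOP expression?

size-2^0 implicants → 00100(✓)  00101(✓)  00110(✓)  01000(✓)  01001(✓)  01101(✓)  01110(✓)  01111(✓)  10000(✓)  10010(✓)  10101(✓)  10110(✓)  11000(✓)  11011(✓)  11101(✓)  11111(✓)
size-2^1 implicants → -0101(✓)  -0110  -1000  -1101(✓)  -1111(✓)  0-101(✓)  0-110  001-0  0010-  01-01  0100-  011-1(✓)  0111-  1-000  1-101(✓)  10-10  100-0  11-11  111-1(✓)
size-2^2 implicants → --101  -11-1
Unchecked terms (primes): --101, -0110, -1000, -11-1, 0-110, 001-0, 0010-, 01-01, 0100-, 0111-, 1-000, 10-10, 100-0, 11-11
Minterm coverage:
  m4 ⊆ 001-0,0010-
  m5 ⊆ --101,0010-
  m8 ⊆ -1000,0100-
  m13 ⊆ --101,-11-1,01-01
  m14 ⊆ 0-110,0111-
  m15 ⊆ -11-1,0111-
  m16 ⊆ 1-000,100-0
  m18 ⊆ 10-10,100-0
  m21 ⊆ --101 [E]
  m24 ⊆ -1000,1-000
  m27 ⊆ 11-11 [E]
  m29 ⊆ --101,-11-1
E = {--101, 11-11}
Petrick residual → -1000, 001-0, 0111-, 100-0
Cover = cd'e + bc'd'e' + a'b'ce' + a'bcd + ab'c'e' + abde  |cover|=6

6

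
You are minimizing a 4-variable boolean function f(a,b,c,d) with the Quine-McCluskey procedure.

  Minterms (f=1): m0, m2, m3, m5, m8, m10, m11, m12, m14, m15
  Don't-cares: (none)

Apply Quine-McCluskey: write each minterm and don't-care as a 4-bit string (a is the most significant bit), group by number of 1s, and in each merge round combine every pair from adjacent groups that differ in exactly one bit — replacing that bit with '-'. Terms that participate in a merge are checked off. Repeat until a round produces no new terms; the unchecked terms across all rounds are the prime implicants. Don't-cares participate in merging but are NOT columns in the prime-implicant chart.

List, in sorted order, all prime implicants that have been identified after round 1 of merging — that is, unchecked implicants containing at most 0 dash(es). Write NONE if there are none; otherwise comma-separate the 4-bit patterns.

0101

Round 0: 0000✓ 0010✓ 0011✓ 0101 1000✓ 1010✓ 1011✓ 1100✓ 1110✓ 1111✓
Round 1: -000✓ -010✓ -011✓ 00-0✓ 001-✓ 1-00✓ 1-10✓ 1-11✓ 10-0✓ 101-✓ 11-0✓ 111-✓
Round 2: -0-0 -01- 1--0 1-1-
PIs = {-0-0, -01-, 0101, 1--0, 1-1-}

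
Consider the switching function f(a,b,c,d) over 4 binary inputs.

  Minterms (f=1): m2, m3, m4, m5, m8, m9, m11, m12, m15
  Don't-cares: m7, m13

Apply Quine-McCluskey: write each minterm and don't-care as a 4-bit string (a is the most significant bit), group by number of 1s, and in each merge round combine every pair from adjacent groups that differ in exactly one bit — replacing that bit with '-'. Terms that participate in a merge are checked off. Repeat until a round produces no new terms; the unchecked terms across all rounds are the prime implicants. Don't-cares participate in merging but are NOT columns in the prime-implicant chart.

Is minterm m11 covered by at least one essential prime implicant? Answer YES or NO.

NO

[col 0] 0010*, 0011*, 0100*, 0101*, 0111*, 1000*, 1001*, 1011*, 1100*, 1101*, 1111*
[col 1] -011*, -100*, -101*, -111*, 0-11*, 001-, 01-1*, 010-*, 1-00*, 1-01*, 1-11*, 10-1*, 100-*, 11-1*, 110-*
[col 2] --11, -1-1, -10-, 1--1, 1-0-
Prime implicants: --11, -1-1, -10-, 001-, 1--1, 1-0-
PI chart (minterm → PIs covering it):
  2 | 001-  (sole → essential)
  3 | --11,001-
  4 | -10-  (sole → essential)
  5 | -1-1,-10-
  8 | 1-0-  (sole → essential)
  9 | 1--1,1-0-
  11 | --11,1--1
  12 | -10-,1-0-
  15 | --11,-1-1,1--1
Essential prime implicants: -10-, 001-, 1-0-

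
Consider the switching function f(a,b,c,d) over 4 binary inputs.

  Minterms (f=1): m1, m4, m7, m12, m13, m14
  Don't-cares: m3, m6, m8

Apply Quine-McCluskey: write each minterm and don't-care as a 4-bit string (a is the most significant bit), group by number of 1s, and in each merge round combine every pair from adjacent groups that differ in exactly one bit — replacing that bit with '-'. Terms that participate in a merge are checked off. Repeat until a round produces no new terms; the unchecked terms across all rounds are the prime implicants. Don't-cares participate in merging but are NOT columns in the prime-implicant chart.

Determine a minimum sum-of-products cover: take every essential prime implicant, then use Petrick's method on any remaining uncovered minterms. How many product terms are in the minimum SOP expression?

4

[col 0] 0001*, 0011*, 0100*, 0110*, 0111*, 1000*, 1100*, 1101*, 1110*
[col 1] -100*, -110*, 0-11, 00-1, 01-0*, 011-, 1-00, 11-0*, 110-
[col 2] -1-0
Prime implicants: -1-0, 0-11, 00-1, 011-, 1-00, 110-
PI chart (minterm → PIs covering it):
  1 | 00-1  (sole → essential)
  4 | -1-0  (sole → essential)
  7 | 0-11,011-
  12 | -1-0,1-00,110-
  13 | 110-  (sole → essential)
  14 | -1-0  (sole → essential)
Essential prime implicants: -1-0, 00-1, 110-
Petrick residual → 0-11
Minimum SOP uses 4 PIs: bd' + a'cd + a'b'd + abc'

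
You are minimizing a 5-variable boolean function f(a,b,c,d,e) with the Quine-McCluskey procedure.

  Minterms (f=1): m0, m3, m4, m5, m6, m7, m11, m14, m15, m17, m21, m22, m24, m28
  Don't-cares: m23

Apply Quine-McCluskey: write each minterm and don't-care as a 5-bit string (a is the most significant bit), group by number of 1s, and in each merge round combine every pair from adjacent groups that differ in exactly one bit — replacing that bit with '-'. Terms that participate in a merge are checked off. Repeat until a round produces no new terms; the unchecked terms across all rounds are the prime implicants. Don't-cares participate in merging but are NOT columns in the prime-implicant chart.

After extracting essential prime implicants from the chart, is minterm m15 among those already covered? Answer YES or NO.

YES

[col 0] 00000*, 00011*, 00100*, 00101*, 00110*, 00111*, 01011*, 01110*, 01111*, 10001*, 10101*, 10110*, 10111*, 11000*, 11100*
[col 1] -0101*, -0110*, -0111*, 0-011*, 0-110*, 0-111*, 00-00, 00-11*, 001-0*, 001-1*, 0010-*, 0011-*, 01-11*, 0111-*, 10-01, 101-1*, 1011-*, 11-00
[col 2] -01-1, -011-, 0--11, 0-11-, 001--
Prime implicants: -01-1, -011-, 0--11, 0-11-, 00-00, 001--, 10-01, 11-00
PI chart (minterm → PIs covering it):
  0 | 00-00  (sole → essential)
  3 | 0--11  (sole → essential)
  4 | 00-00,001--
  5 | -01-1,001--
  6 | -011-,0-11-,001--
  7 | -01-1,-011-,0--11,0-11-,001--
  11 | 0--11  (sole → essential)
  14 | 0-11-  (sole → essential)
  15 | 0--11,0-11-
  17 | 10-01  (sole → essential)
  21 | -01-1,10-01
  22 | -011-  (sole → essential)
  24 | 11-00  (sole → essential)
  28 | 11-00  (sole → essential)
Essential prime implicants: -011-, 0--11, 0-11-, 00-00, 10-01, 11-00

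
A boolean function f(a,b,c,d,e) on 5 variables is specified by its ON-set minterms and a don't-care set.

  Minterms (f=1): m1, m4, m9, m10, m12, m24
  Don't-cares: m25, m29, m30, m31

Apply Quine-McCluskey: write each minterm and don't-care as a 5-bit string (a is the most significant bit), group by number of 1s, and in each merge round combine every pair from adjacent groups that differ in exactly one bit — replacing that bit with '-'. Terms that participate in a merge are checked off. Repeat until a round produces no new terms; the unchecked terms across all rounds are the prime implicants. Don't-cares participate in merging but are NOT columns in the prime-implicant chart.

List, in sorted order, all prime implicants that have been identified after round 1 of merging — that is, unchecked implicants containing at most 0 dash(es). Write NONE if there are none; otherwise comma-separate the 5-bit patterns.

01010

[col 0] 00001*, 00100*, 01001*, 01010, 01100*, 11000*, 11001*, 11101*, 11110*, 11111*
[col 1] -1001, 0-001, 0-100, 11-01, 1100-, 111-1, 1111-
Prime implicants: -1001, 0-001, 0-100, 01010, 11-01, 1100-, 111-1, 1111-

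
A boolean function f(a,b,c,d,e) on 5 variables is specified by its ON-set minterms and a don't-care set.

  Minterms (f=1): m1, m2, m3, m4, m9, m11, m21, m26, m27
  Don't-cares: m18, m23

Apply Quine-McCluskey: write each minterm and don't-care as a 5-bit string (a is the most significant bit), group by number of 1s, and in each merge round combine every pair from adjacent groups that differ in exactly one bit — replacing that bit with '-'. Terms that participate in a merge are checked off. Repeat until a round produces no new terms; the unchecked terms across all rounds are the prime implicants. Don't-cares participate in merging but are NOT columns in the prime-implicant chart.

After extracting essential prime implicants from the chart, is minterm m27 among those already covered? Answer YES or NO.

NO

Round 0: 00001✓ 00010✓ 00011✓ 00100 01001✓ 01011✓ 10010✓ 10101✓ 10111✓ 11010✓ 11011✓
Round 1: -0010 -1011 0-001✓ 0-011✓ 000-1✓ 0001- 010-1✓ 1-010 101-1 1101-
Round 2: 0-0-1
PIs = {-0010, -1011, 0-0-1, 0001-, 00100, 1-010, 101-1, 1101-}
Coverage chart:
  m1: 0-0-1 ←essential
  m2: -0010,0001-
  m3: 0-0-1,0001-
  m4: 00100 ←essential
  m9: 0-0-1 ←essential
  m11: -1011,0-0-1
  m21: 101-1 ←essential
  m26: 1-010,1101-
  m27: -1011,1101-
Essential: 0-0-1, 00100, 101-1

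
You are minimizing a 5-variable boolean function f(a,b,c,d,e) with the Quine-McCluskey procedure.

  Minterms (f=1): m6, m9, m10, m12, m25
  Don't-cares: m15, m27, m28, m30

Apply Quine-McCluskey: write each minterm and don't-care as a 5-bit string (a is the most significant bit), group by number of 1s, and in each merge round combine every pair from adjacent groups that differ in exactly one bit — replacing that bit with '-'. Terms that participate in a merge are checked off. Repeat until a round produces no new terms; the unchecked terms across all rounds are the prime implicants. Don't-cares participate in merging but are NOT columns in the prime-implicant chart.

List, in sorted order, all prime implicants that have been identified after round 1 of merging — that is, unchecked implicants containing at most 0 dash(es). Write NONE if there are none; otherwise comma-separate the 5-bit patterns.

Round 0: 00110 01001✓ 01010 01100✓ 01111 11001✓ 11011✓ 11100✓ 11110✓
Round 1: -1001 -1100 110-1 111-0
PIs = {-1001, -1100, 00110, 01010, 01111, 110-1, 111-0}

00110, 01010, 01111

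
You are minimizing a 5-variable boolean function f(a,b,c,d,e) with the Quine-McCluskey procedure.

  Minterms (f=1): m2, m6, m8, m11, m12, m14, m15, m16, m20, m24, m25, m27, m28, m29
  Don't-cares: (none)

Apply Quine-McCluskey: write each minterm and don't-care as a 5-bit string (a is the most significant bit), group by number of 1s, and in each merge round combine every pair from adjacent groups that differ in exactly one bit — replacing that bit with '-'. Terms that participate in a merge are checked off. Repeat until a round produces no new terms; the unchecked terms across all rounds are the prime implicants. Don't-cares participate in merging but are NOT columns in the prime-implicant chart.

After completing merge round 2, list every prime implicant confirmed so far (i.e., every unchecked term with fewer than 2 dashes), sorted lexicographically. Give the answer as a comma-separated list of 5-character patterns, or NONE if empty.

[col 0] 00010*, 00110*, 01000*, 01011*, 01100*, 01110*, 01111*, 10000*, 10100*, 11000*, 11001*, 11011*, 11100*, 11101*
[col 1] -1000*, -1011, -1100*, 0-110, 00-10, 01-00*, 01-11, 011-0, 0111-, 1-000*, 1-100*, 10-00*, 11-00*, 11-01*, 110-1, 1100-*, 1110-*
[col 2] -1-00, 1--00, 11-0-
Prime implicants: -1-00, -1011, 0-110, 00-10, 01-11, 011-0, 0111-, 1--00, 11-0-, 110-1

-1011, 0-110, 00-10, 01-11, 011-0, 0111-, 110-1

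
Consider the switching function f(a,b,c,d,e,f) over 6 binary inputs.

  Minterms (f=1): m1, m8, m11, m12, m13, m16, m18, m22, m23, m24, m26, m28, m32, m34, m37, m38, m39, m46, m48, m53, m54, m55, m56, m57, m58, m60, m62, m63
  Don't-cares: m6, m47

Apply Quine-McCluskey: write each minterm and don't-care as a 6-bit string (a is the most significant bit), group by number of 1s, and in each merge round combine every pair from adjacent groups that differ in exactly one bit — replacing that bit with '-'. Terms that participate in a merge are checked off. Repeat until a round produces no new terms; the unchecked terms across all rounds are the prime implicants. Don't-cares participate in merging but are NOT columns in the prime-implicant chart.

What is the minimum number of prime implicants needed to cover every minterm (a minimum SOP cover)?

12

size-2^0 implicants → 000001  000110(✓)  001000(✓)  001011  001100(✓)  001101(✓)  010000(✓)  010010(✓)  010110(✓)  010111(✓)  011000(✓)  011010(✓)  011100(✓)  100000(✓)  100010(✓)  100101(✓)  100110(✓)  100111(✓)  101110(✓)  101111(✓)  110000(✓)  110101(✓)  110110(✓)  110111(✓)  111000(✓)  111001(✓)  111010(✓)  111100(✓)  111110(✓)  111111(✓)
size-2^1 implicants → -00110(✓)  -10000(✓)  -10110(✓)  -10111(✓)  -11000(✓)  -11010(✓)  -11100(✓)  0-0110(✓)  0-1000(✓)  0-1100(✓)  001-00(✓)  00110-  01-000(✓)  01-010(✓)  010-10  0100-0(✓)  01011-(✓)  011-00(✓)  0110-0(✓)  1-0000  1-0101(✓)  1-0110(✓)  1-0111(✓)  1-1110(✓)  1-1111(✓)  10-110(✓)  10-111(✓)  100-10  1000-0  1001-1(✓)  10011-(✓)  10111-(✓)  11-000(✓)  11-110(✓)  11-111(✓)  1101-1(✓)  11011-(✓)  111-00(✓)  111-10(✓)  1110-0(✓)  11100-  1111-0(✓)  11111-(✓)
size-2^2 implicants → --0110  -1-000  -1011-  -11-00  -110-0  0-1-00  01-0-0  1--110(✓)  1--111(✓)  1-01-1  1-011-(✓)  1-111-(✓)  10-11-(✓)  11-11-(✓)  111--0
size-2^3 implicants → 1--11-
Unchecked terms (primes): --0110, -1-000, -1011-, -11-00, -110-0, 0-1-00, 000001, 001011, 00110-, 01-0-0, 010-10, 1--11-, 1-0000, 1-01-1, 100-10, 1000-0, 111--0, 11100-
Minterm coverage:
  m1 ⊆ 000001 [E]
  m8 ⊆ 0-1-00 [E]
  m11 ⊆ 001011 [E]
  m12 ⊆ 0-1-00,00110-
  m13 ⊆ 00110- [E]
  m16 ⊆ -1-000,01-0-0
  m18 ⊆ 01-0-0,010-10
  m22 ⊆ --0110,-1011-,010-10
  m23 ⊆ -1011- [E]
  m24 ⊆ -1-000,-11-00,-110-0,0-1-00,01-0-0
  m26 ⊆ -110-0,01-0-0
  m28 ⊆ -11-00,0-1-00
  m32 ⊆ 1-0000,1000-0
  m34 ⊆ 100-10,1000-0
  m37 ⊆ 1-01-1 [E]
  m38 ⊆ --0110,1--11-,100-10
  m39 ⊆ 1--11-,1-01-1
  m46 ⊆ 1--11- [E]
  m48 ⊆ -1-000,1-0000
  m53 ⊆ 1-01-1 [E]
  m54 ⊆ --0110,-1011-,1--11-
  m55 ⊆ -1011-,1--11-,1-01-1
  m56 ⊆ -1-000,-11-00,-110-0,111--0,11100-
  m57 ⊆ 11100- [E]
  m58 ⊆ -110-0,111--0
  m60 ⊆ -11-00,111--0
  m62 ⊆ 1--11-,111--0
  m63 ⊆ 1--11- [E]
E = {-1011-, 0-1-00, 000001, 001011, 00110-, 1--11-, 1-01-1, 11100-}
Petrick residual → -1-000, 01-0-0, 1000-0, 111--0
Cover = bd'e'f' + bc'de + a'ce'f' + a'b'c'd'e'f + a'b'cd'ef + a'b'cde' + a'bd'f' + ade + ac'df + ab'c'd'f' + abcf' + abcd'e'  |cover|=12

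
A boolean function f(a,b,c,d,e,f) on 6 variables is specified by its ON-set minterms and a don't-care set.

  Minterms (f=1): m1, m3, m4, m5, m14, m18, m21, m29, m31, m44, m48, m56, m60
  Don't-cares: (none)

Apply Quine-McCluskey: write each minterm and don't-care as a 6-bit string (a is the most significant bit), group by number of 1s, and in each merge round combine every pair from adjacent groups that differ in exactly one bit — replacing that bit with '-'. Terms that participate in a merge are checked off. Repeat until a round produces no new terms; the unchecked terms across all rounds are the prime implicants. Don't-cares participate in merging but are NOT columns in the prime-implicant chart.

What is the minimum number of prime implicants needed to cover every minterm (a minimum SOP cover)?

8

Round 0: 000001✓ 000011✓ 000100✓ 000101✓ 001110 010010 010101✓ 011101✓ 011111✓ 101100✓ 110000✓ 111000✓ 111100✓
Round 1: 0-0101 000-01 0000-1 00010- 01-101 0111-1 1-1100 11-000 111-00
PIs = {0-0101, 000-01, 0000-1, 00010-, 001110, 01-101, 010010, 0111-1, 1-1100, 11-000, 111-00}
Coverage chart:
  m1: 000-01,0000-1
  m3: 0000-1 ←essential
  m4: 00010- ←essential
  m5: 0-0101,000-01,00010-
  m14: 001110 ←essential
  m18: 010010 ←essential
  m21: 0-0101,01-101
  m29: 01-101,0111-1
  m31: 0111-1 ←essential
  m44: 1-1100 ←essential
  m48: 11-000 ←essential
  m56: 11-000,111-00
  m60: 1-1100,111-00
Essential: 0000-1, 00010-, 001110, 010010, 0111-1, 1-1100, 11-000
Petrick residual → 0-0101
Min cover (8 terms): a'c'de'f + a'b'c'd'f + a'b'c'de' + a'b'cdef' + a'bc'd'ef' + a'bcdf + acde'f' + abd'e'f'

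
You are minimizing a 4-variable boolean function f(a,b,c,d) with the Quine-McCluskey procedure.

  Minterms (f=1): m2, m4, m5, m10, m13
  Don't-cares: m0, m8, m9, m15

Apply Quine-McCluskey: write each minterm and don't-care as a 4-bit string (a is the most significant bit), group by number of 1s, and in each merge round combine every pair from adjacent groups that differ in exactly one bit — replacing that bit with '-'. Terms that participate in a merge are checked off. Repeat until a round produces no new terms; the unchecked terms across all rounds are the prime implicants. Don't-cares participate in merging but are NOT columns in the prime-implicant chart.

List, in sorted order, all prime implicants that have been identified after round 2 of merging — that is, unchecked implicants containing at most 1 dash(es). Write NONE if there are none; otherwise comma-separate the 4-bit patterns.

-101, 0-00, 010-, 1-01, 100-, 11-1

[col 0] 0000*, 0010*, 0100*, 0101*, 1000*, 1001*, 1010*, 1101*, 1111*
[col 1] -000*, -010*, -101, 0-00, 00-0*, 010-, 1-01, 10-0*, 100-, 11-1
[col 2] -0-0
Prime implicants: -0-0, -101, 0-00, 010-, 1-01, 100-, 11-1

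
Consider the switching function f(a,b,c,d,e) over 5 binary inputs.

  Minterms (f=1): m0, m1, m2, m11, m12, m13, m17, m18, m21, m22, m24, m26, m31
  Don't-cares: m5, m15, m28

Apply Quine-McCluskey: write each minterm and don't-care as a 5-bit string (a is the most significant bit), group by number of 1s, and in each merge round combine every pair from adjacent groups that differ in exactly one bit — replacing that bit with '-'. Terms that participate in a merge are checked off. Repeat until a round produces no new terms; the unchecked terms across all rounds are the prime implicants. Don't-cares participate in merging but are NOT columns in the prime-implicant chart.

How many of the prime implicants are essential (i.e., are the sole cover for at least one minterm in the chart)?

Round 0: 00000✓ 00001✓ 00010✓ 00101✓ 01011✓ 01100✓ 01101✓ 01111✓ 10001✓ 10010✓ 10101✓ 10110✓ 11000✓ 11010✓ 11100✓ 11111✓
Round 1: -0001✓ -0010 -0101✓ -1100 -1111 0-101 00-01✓ 000-0 0000- 01-11 011-1 0110- 1-010 10-01✓ 10-10 11-00 110-0
Round 2: -0-01
PIs = {-0-01, -0010, -1100, -1111, 0-101, 000-0, 0000-, 01-11, 011-1, 0110-, 1-010, 10-10, 11-00, 110-0}
Coverage chart:
  m0: 000-0,0000-
  m1: -0-01,0000-
  m2: -0010,000-0
  m11: 01-11 ←essential
  m12: -1100,0110-
  m13: 0-101,011-1,0110-
  m17: -0-01 ←essential
  m18: -0010,1-010,10-10
  m21: -0-01 ←essential
  m22: 10-10 ←essential
  m24: 11-00,110-0
  m26: 1-010,110-0
  m31: -1111 ←essential
Essential: -0-01, -1111, 01-11, 10-10

4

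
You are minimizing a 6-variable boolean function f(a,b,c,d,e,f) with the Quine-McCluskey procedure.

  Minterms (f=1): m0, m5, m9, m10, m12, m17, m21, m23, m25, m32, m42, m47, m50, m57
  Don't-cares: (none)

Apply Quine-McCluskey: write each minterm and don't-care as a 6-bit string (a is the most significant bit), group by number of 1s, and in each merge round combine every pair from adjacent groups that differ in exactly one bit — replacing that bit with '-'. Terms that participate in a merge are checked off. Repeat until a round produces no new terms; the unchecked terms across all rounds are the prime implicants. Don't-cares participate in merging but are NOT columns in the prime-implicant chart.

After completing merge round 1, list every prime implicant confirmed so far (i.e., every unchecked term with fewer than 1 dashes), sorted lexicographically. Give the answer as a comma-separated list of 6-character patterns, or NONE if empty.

001100, 101111, 110010

[col 0] 000000*, 000101*, 001001*, 001010*, 001100, 010001*, 010101*, 010111*, 011001*, 100000*, 101010*, 101111, 110010, 111001*
[col 1] -00000, -01010, -11001, 0-0101, 0-1001, 01-001, 010-01, 0101-1
Prime implicants: -00000, -01010, -11001, 0-0101, 0-1001, 001100, 01-001, 010-01, 0101-1, 101111, 110010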